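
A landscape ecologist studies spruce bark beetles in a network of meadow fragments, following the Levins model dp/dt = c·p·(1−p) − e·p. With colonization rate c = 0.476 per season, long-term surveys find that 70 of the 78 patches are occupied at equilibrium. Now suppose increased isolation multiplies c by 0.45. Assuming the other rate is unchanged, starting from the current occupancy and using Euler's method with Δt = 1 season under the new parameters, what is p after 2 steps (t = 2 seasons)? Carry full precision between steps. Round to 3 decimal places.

Observed p* = 70/78 = 0.89744.
Balance c(1−p*) = e gives e = 0.476×(1 − 0.89744) = 0.04882.
Starting from p₀ = 0.89744; update p ← p + (dp/dt)·Δt with the new parameters.
t = 1: p = 0.89744 + (-0.02410) = 0.87334
t = 2: p = 0.87334 + (-0.01894) = 0.85440

0.854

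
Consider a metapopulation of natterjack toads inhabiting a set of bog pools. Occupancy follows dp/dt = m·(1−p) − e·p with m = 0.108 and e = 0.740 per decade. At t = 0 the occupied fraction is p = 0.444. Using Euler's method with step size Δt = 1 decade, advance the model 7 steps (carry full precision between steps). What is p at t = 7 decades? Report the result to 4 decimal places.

0.1274

Update rule: p ← p + [m·(1−p) − e·p]·Δt with Δt = 1.
step 1: Δp = -0.26851, p = 0.17549
step 2: Δp = -0.04081, p = 0.13467
step 3: Δp = -0.00620, p = 0.12847
step 4: Δp = -0.00094, p = 0.12753
step 5: Δp = -0.00014, p = 0.12738
step 6: Δp = -0.00002, p = 0.12736
step 7: Δp = -0.00000, p = 0.12736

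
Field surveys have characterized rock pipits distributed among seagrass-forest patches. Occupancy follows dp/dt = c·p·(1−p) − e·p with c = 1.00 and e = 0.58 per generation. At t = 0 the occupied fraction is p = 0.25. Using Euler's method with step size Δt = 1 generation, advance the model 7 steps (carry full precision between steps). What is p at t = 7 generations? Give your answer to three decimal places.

Update rule: p ← p + [c·p·(1−p) − e·p]·Δt with Δt = 1.
t = 1: p = 0.25000 + (+0.04250) = 0.29250
t = 2: p = 0.29250 + (+0.03729) = 0.32979
t = 3: p = 0.32979 + (+0.02975) = 0.35954
t = 4: p = 0.35954 + (+0.02174) = 0.38128
t = 5: p = 0.38128 + (+0.01476) = 0.39604
t = 6: p = 0.39604 + (+0.00949) = 0.40553
t = 7: p = 0.40553 + (+0.00587) = 0.41140

0.411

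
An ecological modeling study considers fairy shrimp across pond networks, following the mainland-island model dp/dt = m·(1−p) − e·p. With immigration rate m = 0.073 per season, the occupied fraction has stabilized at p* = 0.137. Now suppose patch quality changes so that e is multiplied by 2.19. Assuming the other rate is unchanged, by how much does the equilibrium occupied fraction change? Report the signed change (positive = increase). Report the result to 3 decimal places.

-0.069

Balance m(1−p*) = e·p* gives e = m(1−p*)/p* = 0.073×0.86300/0.13700 = 0.45985.
New p* = m/(m+e) = 0.07300/(0.07300+1.00707) = 0.06759.
Δp* = 0.06759 − 0.13700 = -0.06941.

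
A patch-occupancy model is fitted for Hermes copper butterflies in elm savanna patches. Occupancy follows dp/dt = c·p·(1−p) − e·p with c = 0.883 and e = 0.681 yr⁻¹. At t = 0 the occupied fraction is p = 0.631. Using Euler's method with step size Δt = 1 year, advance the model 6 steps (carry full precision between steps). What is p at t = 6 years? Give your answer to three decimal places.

0.262

Update rule: p ← p + [c·p·(1−p) − e·p]·Δt with Δt = 1.
  1  |  dp/dt·Δt = -0.224114  |  p_1 = 0.406886
  2  |  dp/dt·Δt = -0.063995  |  p_2 = 0.342891
  3  |  dp/dt·Δt = -0.034554  |  p_3 = 0.308337
  4  |  dp/dt·Δt = -0.021664  |  p_4 = 0.286673
  5  |  dp/dt·Δt = -0.014658  |  p_5 = 0.272014
  6  |  dp/dt·Δt = -0.010388  |  p_6 = 0.261627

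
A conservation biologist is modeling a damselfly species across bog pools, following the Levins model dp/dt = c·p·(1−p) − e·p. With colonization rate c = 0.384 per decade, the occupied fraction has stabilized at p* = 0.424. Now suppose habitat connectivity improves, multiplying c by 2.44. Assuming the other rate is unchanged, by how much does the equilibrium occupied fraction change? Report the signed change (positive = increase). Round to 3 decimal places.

Balance c(1−p*) = e gives e = 0.384×(1 − 0.42400) = 0.22118.
New p* = 1 − e/c = 1 − 0.22118/0.93696 = 0.76394.
Δp* = 0.76394 − 0.42400 = +0.33994.

0.340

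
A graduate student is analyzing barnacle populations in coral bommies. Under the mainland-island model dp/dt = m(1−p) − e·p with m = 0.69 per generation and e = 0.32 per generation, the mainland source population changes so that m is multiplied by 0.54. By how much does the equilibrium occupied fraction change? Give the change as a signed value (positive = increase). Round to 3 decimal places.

Before: p* = 0.69/(0.69+0.32) = 0.6832.
After: m = 0.3726, e = 0.32; p* = 0.3726/0.6926 = 0.5380.
Δp* = 0.5380 − 0.6832 = -0.1452.

-0.145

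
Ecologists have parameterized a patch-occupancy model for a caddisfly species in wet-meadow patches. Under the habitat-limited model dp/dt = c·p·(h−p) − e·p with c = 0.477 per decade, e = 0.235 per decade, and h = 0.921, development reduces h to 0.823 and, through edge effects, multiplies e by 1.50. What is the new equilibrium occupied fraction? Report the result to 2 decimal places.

Before: p* = h − e/c = 0.921 − 0.235/0.477 = 0.921 − 0.4927 = 0.4283.
After: c = 0.477, e = 0.3525, h = 0.823; p* = 0.823 − 0.3525/0.477 = 0.0840.

0.08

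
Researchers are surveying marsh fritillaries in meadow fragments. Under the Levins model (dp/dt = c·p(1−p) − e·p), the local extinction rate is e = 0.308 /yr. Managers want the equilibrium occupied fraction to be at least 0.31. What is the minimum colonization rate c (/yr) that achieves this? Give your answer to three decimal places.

p* = 1 − e/c ≥ 0.31 requires e/c ≤ 0.6900, i.e. c ≥ e/0.6900.
c_min = 0.308/0.6900 = 0.4464.

0.446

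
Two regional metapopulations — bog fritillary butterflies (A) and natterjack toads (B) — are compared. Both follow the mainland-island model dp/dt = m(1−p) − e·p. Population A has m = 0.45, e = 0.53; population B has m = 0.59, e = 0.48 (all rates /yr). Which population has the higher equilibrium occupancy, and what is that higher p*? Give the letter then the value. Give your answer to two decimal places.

B, 0.55

A: p*_A = m/(m+e) = 0.45/0.9800 = 0.4592.
B: p*_B = 0.59/1.0700 = 0.5514.
B is higher at 0.5514.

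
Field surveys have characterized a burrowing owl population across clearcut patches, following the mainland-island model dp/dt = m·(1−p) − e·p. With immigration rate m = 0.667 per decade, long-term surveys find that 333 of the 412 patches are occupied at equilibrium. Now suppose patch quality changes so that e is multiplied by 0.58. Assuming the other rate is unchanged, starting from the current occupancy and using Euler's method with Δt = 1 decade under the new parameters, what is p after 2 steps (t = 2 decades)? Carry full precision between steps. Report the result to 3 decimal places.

0.875

Observed p* = 333/412 = 0.80825.
Balance m(1−p*) = e·p* gives e = m(1−p*)/p* = 0.667×0.19175/0.80825 = 0.15824.
Starting from p₀ = 0.80825; update p ← p + (dp/dt)·Δt with the new parameters.
  1  |  dp/dt·Δt = +0.053716  |  p_1 = 0.861969
  2  |  dp/dt·Δt = +0.012958  |  p_2 = 0.874926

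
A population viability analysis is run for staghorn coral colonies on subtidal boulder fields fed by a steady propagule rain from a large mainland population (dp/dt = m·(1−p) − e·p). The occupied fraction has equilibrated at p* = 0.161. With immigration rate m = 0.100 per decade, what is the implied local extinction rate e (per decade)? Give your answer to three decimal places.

0.521

At equilibrium m(1−p*) = e·p*, so e = m(1−p*)/p*.
e = 0.100 × 0.8390 / 0.161 = 0.5211.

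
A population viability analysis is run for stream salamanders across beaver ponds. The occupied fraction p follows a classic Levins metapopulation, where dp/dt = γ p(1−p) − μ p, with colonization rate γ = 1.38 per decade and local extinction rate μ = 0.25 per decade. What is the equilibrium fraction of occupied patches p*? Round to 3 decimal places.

0.819

At equilibrium, colonization balances extinction: γ·p*·(1−p*) = μ·p*.
So p* = 1 − μ/γ = 1 − 0.25/1.38 = 1 − 0.1812 = 0.8188.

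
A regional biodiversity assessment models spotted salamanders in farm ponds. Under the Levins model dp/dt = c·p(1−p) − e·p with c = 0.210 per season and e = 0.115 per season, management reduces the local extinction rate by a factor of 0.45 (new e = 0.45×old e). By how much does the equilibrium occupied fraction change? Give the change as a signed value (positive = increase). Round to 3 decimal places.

0.301

Before: p* = 1 − 0.115/0.210 = 0.4524.
After the change, c = 0.21, e = 0.05175, so p* = 1 − 0.05175/0.21 = 0.7536.
Δp* = 0.7536 − 0.4524 = +0.3012.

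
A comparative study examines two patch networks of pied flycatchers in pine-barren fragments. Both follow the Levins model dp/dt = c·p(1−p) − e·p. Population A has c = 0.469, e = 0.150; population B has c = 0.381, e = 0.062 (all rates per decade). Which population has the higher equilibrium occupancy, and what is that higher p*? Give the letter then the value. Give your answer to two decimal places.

A: p*_A = 1 − 0.150/0.469 = 0.6802.
B: p*_B = 1 − 0.062/0.381 = 0.8373.
B is higher at 0.8373.

B, 0.84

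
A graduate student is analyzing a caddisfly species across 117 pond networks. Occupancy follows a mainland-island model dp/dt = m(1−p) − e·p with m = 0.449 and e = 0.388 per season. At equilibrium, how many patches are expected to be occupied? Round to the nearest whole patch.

63

p* = m/(m+e) = 0.449/0.8370 = 0.5364.
Expected occupied patches = N × p* = 117 × 0.5364 = 62.76 ≈ 63.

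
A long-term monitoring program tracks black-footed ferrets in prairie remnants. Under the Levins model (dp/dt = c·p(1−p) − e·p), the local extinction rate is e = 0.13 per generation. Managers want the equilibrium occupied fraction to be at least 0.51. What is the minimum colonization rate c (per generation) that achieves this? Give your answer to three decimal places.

0.265

p* = 1 − e/c ≥ 0.51 requires e/c ≤ 0.4900, i.e. c ≥ e/0.4900.
c_min = 0.13/0.4900 = 0.2653.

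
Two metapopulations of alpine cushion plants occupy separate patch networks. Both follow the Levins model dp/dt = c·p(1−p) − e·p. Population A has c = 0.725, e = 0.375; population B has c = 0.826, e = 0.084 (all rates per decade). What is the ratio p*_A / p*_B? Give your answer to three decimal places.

A: p*_A = 1 − 0.375/0.725 = 0.4828.
B: p*_B = 1 − 0.084/0.826 = 0.8983.
p*_A / p*_B = 0.4828/0.8983 = 0.5374.

0.537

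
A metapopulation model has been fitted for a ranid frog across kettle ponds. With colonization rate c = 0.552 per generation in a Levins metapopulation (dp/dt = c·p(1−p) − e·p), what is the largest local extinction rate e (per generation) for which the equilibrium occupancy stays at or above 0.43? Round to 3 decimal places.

1 − e/c ≥ 0.43 ⇒ e ≤ c(1 − 0.43) = 0.552 × 0.5700.
e_max = 0.3146.

0.315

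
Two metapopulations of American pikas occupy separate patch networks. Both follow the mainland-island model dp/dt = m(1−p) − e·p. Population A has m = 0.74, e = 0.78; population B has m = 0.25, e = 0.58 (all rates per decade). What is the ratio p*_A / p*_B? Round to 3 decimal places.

A: p*_A = m/(m+e) = 0.74/1.5200 = 0.4868.
B: p*_B = 0.25/0.8300 = 0.3012.
p*_A / p*_B = 0.4868/0.3012 = 1.6163.

1.616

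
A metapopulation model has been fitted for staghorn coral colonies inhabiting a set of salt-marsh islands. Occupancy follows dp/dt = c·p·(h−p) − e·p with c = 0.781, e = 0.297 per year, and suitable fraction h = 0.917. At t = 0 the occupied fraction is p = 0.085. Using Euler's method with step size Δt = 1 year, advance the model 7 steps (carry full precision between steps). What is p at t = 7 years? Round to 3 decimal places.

0.412

Update rule: p ← p + [c·p·(h−p) − e·p]·Δt with Δt = 1.
t = 1: p = 0.08500 + (+0.02999) = 0.11499
t = 2: p = 0.11499 + (+0.03787) = 0.15286
t = 3: p = 0.15286 + (+0.04583) = 0.19869
t = 4: p = 0.19869 + (+0.05245) = 0.25114
t = 5: p = 0.25114 + (+0.05601) = 0.30715
t = 6: p = 0.30715 + (+0.05507) = 0.36222
t = 7: p = 0.36222 + (+0.04936) = 0.41159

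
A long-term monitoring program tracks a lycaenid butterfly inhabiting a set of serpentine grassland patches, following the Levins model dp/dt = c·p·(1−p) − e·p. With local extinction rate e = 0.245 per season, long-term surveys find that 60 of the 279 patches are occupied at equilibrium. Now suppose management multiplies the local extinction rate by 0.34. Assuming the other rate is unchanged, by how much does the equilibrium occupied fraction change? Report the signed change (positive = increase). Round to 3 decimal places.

Observed p* = 60/279 = 0.21505.
Balance c(1−p*) = e gives c = e/(1 − 0.21505) = 0.245/0.78495 = 0.31212.
New p* = 1 − e/c = 1 − 0.08330/0.31212 = 0.73312.
Δp* = 0.73312 − 0.21505 = +0.51807.

0.518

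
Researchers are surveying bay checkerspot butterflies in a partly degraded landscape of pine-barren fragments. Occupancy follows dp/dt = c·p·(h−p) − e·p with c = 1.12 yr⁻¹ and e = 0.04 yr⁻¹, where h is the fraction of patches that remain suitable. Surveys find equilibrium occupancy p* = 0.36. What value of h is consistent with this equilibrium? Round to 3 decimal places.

0.396

At equilibrium c(h−p*) = e, so h = p* + e/c.
h = 0.36 + 0.04/1.12 = 0.36 + 0.0357 = 0.3957.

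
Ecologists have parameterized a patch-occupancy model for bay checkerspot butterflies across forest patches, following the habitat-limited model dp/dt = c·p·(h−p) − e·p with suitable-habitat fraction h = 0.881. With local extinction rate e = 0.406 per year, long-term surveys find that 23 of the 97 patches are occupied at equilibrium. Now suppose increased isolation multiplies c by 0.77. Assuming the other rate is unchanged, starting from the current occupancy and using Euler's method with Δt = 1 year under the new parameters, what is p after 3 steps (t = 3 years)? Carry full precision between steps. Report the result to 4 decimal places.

Observed p* = 23/97 = 0.23711.
Balance c(h−p*) = e gives c = e/(0.881 − 0.23711) = 0.406/0.64389 = 0.63055.
Starting from p₀ = 0.23711; update p ← p + (dp/dt)·Δt with the new parameters.
t = 1: p = 0.23711 + (-0.02214) = 0.21497
t = 2: p = 0.21497 + (-0.01776) = 0.19721
t = 3: p = 0.19721 + (-0.01459) = 0.18261

0.1826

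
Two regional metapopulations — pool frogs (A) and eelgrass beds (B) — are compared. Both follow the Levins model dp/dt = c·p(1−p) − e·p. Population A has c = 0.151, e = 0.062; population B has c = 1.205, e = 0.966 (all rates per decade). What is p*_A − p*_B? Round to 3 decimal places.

0.391

A: p*_A = 1 − 0.062/0.151 = 0.5894.
B: p*_B = 1 − 0.966/1.205 = 0.1983.
p*_A − p*_B = 0.5894 − 0.1983 = 0.3911.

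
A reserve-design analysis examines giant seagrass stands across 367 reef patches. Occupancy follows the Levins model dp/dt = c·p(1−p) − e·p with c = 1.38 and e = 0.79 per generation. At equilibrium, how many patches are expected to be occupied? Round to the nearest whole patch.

p* = 1 − e/c = 1 − 0.79/1.38 = 0.4275.
Expected occupied patches = N × p* = 367 × 0.4275 = 156.91 ≈ 157.

157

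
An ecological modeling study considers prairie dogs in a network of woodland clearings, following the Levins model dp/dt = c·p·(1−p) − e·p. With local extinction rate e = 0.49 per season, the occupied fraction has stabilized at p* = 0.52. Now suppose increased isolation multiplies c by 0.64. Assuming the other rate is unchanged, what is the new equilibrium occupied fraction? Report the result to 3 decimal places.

Balance c(1−p*) = e gives c = e/(1 − 0.52000) = 0.49/0.48000 = 1.02083.
New p* = 1 − e/c = 1 − 0.49000/0.65333 = 0.25000.

0.250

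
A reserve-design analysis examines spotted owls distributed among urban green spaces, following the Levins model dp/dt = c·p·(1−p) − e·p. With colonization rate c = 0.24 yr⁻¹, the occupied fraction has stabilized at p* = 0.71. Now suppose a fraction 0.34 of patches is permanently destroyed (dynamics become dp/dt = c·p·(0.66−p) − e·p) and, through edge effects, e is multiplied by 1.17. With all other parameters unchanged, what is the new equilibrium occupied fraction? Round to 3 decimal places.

0.321

Balance c(1−p*) = e gives e = 0.24×(1 − 0.71000) = 0.06960.
New p* = 0.66 − e/c = 0.66 − 0.08143/0.24000 = 0.32071.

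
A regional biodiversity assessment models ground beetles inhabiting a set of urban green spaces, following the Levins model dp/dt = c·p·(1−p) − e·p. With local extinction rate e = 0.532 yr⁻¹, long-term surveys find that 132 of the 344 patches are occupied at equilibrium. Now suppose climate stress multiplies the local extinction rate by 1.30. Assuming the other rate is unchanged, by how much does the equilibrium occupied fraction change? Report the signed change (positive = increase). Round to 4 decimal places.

-0.1849

Observed p* = 132/344 = 0.38372.
Balance c(1−p*) = e gives c = e/(1 − 0.38372) = 0.532/0.61628 = 0.86324.
New p* = 1 − e/c = 1 − 0.69160/0.86324 = 0.19883.
Δp* = 0.19883 − 0.38372 = -0.18489.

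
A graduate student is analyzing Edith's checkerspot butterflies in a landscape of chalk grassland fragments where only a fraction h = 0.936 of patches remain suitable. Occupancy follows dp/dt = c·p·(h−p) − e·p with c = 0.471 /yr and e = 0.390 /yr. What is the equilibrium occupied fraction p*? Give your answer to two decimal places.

Setting dp/dt = 0 and dividing by p* gives c·(h−p*) = e.
So p* = h − e/c = 0.936 − 0.390/0.471 = 0.936 − 0.8280 = 0.1080.

0.11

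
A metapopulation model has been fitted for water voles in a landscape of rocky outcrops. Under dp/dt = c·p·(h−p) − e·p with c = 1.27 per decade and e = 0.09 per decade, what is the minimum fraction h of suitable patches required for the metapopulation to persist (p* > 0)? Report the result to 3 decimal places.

p* = h − e/c is positive only when h > e/c.
h_min = e/c = 0.09/1.27 = 0.0709.

0.071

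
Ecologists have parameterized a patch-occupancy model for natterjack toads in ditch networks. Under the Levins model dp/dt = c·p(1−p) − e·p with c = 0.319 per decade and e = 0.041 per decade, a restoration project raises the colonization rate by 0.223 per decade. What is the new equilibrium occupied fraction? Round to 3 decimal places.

Before: p* = 1 − 0.041/0.319 = 0.8715.
After the change, c = 0.542, e = 0.041, so p* = 1 − 0.041/0.542 = 0.9244.

0.924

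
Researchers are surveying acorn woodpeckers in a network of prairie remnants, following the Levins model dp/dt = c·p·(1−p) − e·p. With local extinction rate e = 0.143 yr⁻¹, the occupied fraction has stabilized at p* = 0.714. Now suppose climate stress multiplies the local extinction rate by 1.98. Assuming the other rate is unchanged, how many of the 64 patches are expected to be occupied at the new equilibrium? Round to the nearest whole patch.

28

Balance c(1−p*) = e gives c = e/(1 − 0.71400) = 0.143/0.28600 = 0.50000.
New p* = 1 − e/c = 1 − 0.28314/0.50000 = 0.43372.
Expected occupied = 64 × 0.43372 = 27.76 ≈ 28.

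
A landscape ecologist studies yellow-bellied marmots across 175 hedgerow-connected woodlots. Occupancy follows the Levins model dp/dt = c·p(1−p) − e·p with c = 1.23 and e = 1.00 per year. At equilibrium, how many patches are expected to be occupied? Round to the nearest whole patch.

33

p* = 1 − e/c = 1 − 1.00/1.23 = 0.1870.
Expected occupied patches = N × p* = 175 × 0.1870 = 32.72 ≈ 33.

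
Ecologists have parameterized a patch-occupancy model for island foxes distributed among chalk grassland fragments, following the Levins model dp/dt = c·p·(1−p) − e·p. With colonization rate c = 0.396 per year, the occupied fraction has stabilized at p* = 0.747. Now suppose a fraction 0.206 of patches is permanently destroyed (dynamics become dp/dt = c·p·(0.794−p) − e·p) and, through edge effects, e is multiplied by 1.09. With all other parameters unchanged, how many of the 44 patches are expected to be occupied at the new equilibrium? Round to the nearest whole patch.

23

Balance c(1−p*) = e gives e = 0.396×(1 − 0.74700) = 0.10019.
New p* = 0.794 − e/c = 0.794 − 0.10921/0.39600 = 0.51822.
Expected occupied = 44 × 0.51822 = 22.80 ≈ 23.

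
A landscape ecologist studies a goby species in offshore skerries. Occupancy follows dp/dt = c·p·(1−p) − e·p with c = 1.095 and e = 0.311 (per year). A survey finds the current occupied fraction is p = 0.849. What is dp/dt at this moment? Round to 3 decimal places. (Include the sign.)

Colonization term: c·p·(1−p) = 1.095×0.849×0.1510 = 0.14038.
Extinction term: e·p = 0.26404.
dp/dt = 0.14038 − 0.26404 = -0.12366.

-0.124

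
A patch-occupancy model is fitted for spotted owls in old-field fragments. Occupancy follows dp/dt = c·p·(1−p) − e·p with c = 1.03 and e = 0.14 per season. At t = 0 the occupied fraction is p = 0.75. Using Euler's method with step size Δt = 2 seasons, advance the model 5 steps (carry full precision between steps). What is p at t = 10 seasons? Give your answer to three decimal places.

0.887

Update rule: p ← p + [c·p·(1−p) − e·p]·Δt with Δt = 2.
  1  |  dp/dt·Δt = +0.176250  |  p_1 = 0.926250
  2  |  dp/dt·Δt = -0.118629  |  p_2 = 0.807621
  3  |  dp/dt·Δt = +0.093928  |  p_3 = 0.901548
  4  |  dp/dt·Δt = -0.069590  |  p_4 = 0.831958
  5  |  dp/dt·Δt = +0.055047  |  p_5 = 0.887006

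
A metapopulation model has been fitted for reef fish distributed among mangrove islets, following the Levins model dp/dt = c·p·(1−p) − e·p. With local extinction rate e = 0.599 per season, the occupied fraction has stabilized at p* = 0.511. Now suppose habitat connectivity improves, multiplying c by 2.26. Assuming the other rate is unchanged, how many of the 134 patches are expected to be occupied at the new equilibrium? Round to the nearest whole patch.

105

Balance c(1−p*) = e gives c = e/(1 − 0.51100) = 0.599/0.48900 = 1.22495.
New p* = 1 − e/c = 1 − 0.59900/2.76839 = 0.78363.
Expected occupied = 134 × 0.78363 = 105.01 ≈ 105.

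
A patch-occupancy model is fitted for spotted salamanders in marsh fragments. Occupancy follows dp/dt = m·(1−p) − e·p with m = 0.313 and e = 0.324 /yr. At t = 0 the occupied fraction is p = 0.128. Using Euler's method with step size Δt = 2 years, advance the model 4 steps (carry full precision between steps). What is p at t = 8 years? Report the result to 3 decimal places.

Update rule: p ← p + [m·(1−p) − e·p]·Δt with Δt = 2.
p: 0.12800 → 0.59093  (Δp = +0.46293)
p: 0.59093 → 0.46409  (Δp = -0.12684)
p: 0.46409 → 0.49884  (Δp = +0.03475)
p: 0.49884 → 0.48932  (Δp = -0.00952)

0.489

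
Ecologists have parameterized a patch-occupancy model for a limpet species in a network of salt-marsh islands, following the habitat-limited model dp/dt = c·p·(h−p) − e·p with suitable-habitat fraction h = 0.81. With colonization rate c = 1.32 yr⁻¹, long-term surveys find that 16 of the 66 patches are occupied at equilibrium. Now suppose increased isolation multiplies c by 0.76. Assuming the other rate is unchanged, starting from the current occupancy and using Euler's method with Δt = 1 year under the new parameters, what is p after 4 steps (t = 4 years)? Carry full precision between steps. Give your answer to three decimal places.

0.139

Observed p* = 16/66 = 0.24242.
Balance c(h−p*) = e gives e = 1.32×(0.81 − 0.24242) = 0.74920.
Starting from p₀ = 0.24242; update p ← p + (dp/dt)·Δt with the new parameters.
p: 0.24242 → 0.19883  (Δp = -0.04359)
p: 0.19883 → 0.17178  (Δp = -0.02706)
p: 0.17178 → 0.15306  (Δp = -0.01871)
p: 0.15306 → 0.13926  (Δp = -0.01380)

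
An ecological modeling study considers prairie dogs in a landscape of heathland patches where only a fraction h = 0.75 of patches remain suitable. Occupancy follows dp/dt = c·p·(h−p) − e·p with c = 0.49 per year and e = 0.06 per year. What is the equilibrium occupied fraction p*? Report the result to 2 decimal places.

Setting dp/dt = 0 and dividing by p* gives c·(h−p*) = e.
So p* = h − e/c = 0.75 − 0.06/0.49 = 0.75 − 0.1224 = 0.6276.

0.63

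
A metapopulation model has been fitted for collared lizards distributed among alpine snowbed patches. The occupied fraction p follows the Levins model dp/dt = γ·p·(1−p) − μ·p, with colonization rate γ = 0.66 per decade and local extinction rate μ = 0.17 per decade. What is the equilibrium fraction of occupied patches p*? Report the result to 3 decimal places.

0.742

Setting dp/dt = 0 and dividing through by p* gives γ·(1−p*) = μ.
So p* = 1 − μ/γ = 1 − 0.17/0.66 = 1 − 0.2576 = 0.7424.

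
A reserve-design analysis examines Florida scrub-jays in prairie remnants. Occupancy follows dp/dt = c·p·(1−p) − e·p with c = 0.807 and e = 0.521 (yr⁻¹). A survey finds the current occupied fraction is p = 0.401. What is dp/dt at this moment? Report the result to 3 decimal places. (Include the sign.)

Colonization term: c·p·(1−p) = 0.807×0.401×0.5990 = 0.19384.
Extinction term: e·p = 0.20892.
dp/dt = 0.19384 − 0.20892 = -0.01508.

-0.015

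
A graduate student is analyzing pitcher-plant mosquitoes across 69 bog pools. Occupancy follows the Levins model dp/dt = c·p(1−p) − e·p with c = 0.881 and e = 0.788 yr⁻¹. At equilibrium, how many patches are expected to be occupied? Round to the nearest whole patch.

p* = 1 − e/c = 1 − 0.788/0.881 = 0.1056.
Expected occupied patches = N × p* = 69 × 0.1056 = 7.28 ≈ 7.

7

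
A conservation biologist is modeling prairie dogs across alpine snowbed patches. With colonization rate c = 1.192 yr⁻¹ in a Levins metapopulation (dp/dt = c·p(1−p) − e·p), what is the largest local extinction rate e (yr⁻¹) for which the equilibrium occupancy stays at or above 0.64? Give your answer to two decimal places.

0.43

1 − e/c ≥ 0.64 ⇒ e ≤ c(1 − 0.64) = 1.192 × 0.3600.
e_max = 0.4291.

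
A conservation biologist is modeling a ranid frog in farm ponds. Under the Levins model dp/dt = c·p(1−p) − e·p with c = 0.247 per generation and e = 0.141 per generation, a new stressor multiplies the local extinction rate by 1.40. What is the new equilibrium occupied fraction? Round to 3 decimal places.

Before: p* = 1 − 0.141/0.247 = 0.4291.
After the change, c = 0.247, e = 0.1974, so p* = 1 − 0.1974/0.247 = 0.2008.

0.201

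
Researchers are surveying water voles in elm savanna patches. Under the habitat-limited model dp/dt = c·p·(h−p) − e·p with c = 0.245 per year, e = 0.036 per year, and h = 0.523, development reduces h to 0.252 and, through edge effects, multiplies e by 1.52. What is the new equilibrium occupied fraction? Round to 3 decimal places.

Before: p* = h − e/c = 0.523 − 0.036/0.245 = 0.523 − 0.1469 = 0.3761.
After: c = 0.245, e = 0.05472, h = 0.252; p* = 0.252 − 0.05472/0.245 = 0.0287.

0.029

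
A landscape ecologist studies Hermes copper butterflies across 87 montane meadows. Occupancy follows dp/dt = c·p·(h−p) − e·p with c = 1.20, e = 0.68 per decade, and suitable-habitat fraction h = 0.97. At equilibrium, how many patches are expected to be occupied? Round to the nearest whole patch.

p* = h − e/c = 0.97 − 0.5667 = 0.4033.
Expected occupied patches = N × p* = 87 × 0.4033 = 35.09 ≈ 35.

35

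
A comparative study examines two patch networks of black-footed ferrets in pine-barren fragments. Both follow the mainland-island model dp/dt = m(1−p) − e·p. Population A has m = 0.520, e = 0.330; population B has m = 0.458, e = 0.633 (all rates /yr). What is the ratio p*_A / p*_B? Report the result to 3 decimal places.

1.457

A: p*_A = m/(m+e) = 0.520/0.8500 = 0.6118.
B: p*_B = 0.458/1.0910 = 0.4198.
p*_A / p*_B = 0.6118/0.4198 = 1.4573.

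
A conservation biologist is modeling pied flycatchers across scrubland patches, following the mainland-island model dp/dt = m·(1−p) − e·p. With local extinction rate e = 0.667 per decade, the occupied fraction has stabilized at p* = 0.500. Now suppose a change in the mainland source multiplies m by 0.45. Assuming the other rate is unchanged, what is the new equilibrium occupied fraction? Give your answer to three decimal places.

Balance m(1−p*) = e·p* gives m = e·p*/(1−p*) = 0.667×0.50000/0.50000 = 0.66700.
New p* = m/(m+e) = 0.30015/(0.30015+0.66700) = 0.31034.

0.310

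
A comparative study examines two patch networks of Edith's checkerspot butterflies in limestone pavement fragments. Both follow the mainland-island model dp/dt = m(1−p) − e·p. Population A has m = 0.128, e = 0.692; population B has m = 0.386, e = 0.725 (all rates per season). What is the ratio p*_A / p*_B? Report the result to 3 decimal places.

0.449

A: p*_A = m/(m+e) = 0.128/0.8200 = 0.1561.
B: p*_B = 0.386/1.1110 = 0.3474.
p*_A / p*_B = 0.1561/0.3474 = 0.4493.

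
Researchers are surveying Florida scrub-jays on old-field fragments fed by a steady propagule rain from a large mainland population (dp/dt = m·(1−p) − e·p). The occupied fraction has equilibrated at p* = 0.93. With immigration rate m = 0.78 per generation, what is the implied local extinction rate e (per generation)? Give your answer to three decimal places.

At equilibrium m(1−p*) = e·p*, so e = m(1−p*)/p*.
e = 0.78 × 0.0700 / 0.93 = 0.0587.

0.059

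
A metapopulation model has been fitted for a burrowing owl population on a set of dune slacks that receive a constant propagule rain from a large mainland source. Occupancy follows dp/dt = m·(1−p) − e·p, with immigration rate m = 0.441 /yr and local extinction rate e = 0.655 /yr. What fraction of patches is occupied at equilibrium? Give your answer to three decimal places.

Setting dp/dt = 0: m − m·p* = e·p*, so m = (m+e)·p*.
p* = m/(m+e) = 0.441/(0.441+0.655) = 0.441/1.0960 = 0.4024.

0.402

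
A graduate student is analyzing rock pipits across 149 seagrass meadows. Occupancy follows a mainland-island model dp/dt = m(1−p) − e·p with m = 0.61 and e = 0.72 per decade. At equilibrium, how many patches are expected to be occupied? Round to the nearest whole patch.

68

p* = m/(m+e) = 0.61/1.3300 = 0.4586.
Expected occupied patches = N × p* = 149 × 0.4586 = 68.34 ≈ 68.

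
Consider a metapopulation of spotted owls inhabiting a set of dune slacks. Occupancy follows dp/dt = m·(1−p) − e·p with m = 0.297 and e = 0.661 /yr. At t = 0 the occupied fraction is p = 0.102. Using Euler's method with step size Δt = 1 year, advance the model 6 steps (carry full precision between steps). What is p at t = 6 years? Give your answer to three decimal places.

Update rule: p ← p + [m·(1−p) − e·p]·Δt with Δt = 1.
t = 1: p = 0.10200 + (+0.19928) = 0.30128
t = 2: p = 0.30128 + (+0.00837) = 0.30965
t = 3: p = 0.30965 + (+0.00035) = 0.31001
t = 4: p = 0.31001 + (+0.00001) = 0.31002
t = 5: p = 0.31002 + (+0.00000) = 0.31002
t = 6: p = 0.31002 + (+0.00000) = 0.31002

0.310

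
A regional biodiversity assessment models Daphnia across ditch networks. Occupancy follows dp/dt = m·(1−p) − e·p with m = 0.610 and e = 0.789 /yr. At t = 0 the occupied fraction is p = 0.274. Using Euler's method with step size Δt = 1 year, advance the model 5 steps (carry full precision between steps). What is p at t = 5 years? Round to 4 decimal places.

0.4377

Update rule: p ← p + [m·(1−p) − e·p]·Δt with Δt = 1.
t = 1: p = 0.27400 + (+0.22667) = 0.50067
t = 2: p = 0.50067 + (-0.09044) = 0.41023
t = 3: p = 0.41023 + (+0.03609) = 0.44632
t = 4: p = 0.44632 + (-0.01440) = 0.43192
t = 5: p = 0.43192 + (+0.00575) = 0.43766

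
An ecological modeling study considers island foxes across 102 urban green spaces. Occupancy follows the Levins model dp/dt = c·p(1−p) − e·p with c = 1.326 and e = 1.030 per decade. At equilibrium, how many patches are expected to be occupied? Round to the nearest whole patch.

23

p* = 1 − e/c = 1 − 1.030/1.326 = 0.2232.
Expected occupied patches = N × p* = 102 × 0.2232 = 22.77 ≈ 23.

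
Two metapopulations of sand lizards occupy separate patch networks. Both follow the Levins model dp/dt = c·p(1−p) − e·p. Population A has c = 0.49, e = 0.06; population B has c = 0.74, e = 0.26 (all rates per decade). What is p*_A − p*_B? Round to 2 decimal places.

A: p*_A = 1 − 0.06/0.49 = 0.8776.
B: p*_B = 1 − 0.26/0.74 = 0.6486.
p*_A − p*_B = 0.8776 − 0.6486 = 0.2289.

0.23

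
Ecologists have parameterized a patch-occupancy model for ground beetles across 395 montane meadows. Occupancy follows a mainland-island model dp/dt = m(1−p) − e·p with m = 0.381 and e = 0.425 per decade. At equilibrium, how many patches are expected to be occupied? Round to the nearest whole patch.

p* = m/(m+e) = 0.381/0.8060 = 0.4727.
Expected occupied patches = N × p* = 395 × 0.4727 = 186.72 ≈ 187.

187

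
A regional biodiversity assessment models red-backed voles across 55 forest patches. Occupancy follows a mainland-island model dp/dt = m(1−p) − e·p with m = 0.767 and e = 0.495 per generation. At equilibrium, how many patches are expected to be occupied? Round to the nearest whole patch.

33

p* = m/(m+e) = 0.767/1.2620 = 0.6078.
Expected occupied patches = N × p* = 55 × 0.6078 = 33.43 ≈ 33.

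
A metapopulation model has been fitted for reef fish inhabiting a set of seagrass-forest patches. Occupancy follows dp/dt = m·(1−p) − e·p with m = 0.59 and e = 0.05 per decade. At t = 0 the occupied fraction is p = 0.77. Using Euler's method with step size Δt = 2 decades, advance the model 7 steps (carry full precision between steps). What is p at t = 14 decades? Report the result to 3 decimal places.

0.922

Update rule: p ← p + [m·(1−p) − e·p]·Δt with Δt = 2.
p: 0.77000 → 0.96440  (Δp = +0.19440)
p: 0.96440 → 0.90997  (Δp = -0.05443)
p: 0.90997 → 0.92521  (Δp = +0.01524)
p: 0.92521 → 0.92094  (Δp = -0.00427)
p: 0.92094 → 0.92214  (Δp = +0.00119)
p: 0.92214 → 0.92180  (Δp = -0.00033)
p: 0.92180 → 0.92190  (Δp = +0.00009)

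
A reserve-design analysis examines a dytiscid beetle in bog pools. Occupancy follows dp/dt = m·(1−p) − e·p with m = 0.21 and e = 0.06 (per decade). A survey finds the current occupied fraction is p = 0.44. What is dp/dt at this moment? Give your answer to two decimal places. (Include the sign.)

Colonization term: m·(1−p) = 0.21×0.5600 = 0.11760.
Extinction term: e·p = 0.02640.
dp/dt = 0.11760 − 0.02640 = 0.09120.

0.09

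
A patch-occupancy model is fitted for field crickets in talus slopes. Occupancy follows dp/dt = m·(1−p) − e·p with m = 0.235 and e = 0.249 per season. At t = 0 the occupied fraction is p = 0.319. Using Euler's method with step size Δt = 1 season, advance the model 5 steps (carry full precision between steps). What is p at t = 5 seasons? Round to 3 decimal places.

Update rule: p ← p + [m·(1−p) − e·p]·Δt with Δt = 1.
  1  |  dp/dt·Δt = +0.080604  |  p_1 = 0.399604
  2  |  dp/dt·Δt = +0.041592  |  p_2 = 0.441196
  3  |  dp/dt·Δt = +0.021461  |  p_3 = 0.462657
  4  |  dp/dt·Δt = +0.011074  |  p_4 = 0.473731
  5  |  dp/dt·Δt = +0.005714  |  p_5 = 0.479445

0.479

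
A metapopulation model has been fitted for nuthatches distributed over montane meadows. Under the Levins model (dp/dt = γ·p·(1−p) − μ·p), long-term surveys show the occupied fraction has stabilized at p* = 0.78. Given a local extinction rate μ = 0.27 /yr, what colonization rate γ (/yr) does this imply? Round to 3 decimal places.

1.227

At equilibrium γ(1−p*) = μ, so γ = μ/(1−p*).
γ = 0.27/(1 − 0.78) = 0.27/0.2200 = 1.2273.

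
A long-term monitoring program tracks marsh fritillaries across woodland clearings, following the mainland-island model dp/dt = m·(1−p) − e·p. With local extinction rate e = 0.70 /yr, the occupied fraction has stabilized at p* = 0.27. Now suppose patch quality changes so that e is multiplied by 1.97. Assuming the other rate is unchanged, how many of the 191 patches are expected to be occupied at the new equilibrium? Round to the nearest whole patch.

30

Balance m(1−p*) = e·p* gives m = e·p*/(1−p*) = 0.70×0.27000/0.73000 = 0.25890.
New p* = m/(m+e) = 0.25890/(0.25890+1.37900) = 0.15807.
Expected occupied = 191 × 0.15807 = 30.19 ≈ 30.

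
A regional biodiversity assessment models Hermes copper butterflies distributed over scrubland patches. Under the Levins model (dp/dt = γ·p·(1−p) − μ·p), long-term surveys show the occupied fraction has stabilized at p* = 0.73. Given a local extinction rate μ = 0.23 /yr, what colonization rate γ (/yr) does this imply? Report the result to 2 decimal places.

At equilibrium γ(1−p*) = μ, so γ = μ/(1−p*).
γ = 0.23/(1 − 0.73) = 0.23/0.2700 = 0.8519.

0.85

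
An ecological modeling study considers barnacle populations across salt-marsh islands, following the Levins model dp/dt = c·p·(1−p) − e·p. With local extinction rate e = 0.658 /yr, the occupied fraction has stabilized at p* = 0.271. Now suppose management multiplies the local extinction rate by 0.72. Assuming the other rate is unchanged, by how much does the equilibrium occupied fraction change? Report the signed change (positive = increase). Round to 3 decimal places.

0.204

Balance c(1−p*) = e gives c = e/(1 − 0.27100) = 0.658/0.72900 = 0.90261.
New p* = 1 − e/c = 1 − 0.47376/0.90261 = 0.47512.
Δp* = 0.47512 − 0.27100 = +0.20412.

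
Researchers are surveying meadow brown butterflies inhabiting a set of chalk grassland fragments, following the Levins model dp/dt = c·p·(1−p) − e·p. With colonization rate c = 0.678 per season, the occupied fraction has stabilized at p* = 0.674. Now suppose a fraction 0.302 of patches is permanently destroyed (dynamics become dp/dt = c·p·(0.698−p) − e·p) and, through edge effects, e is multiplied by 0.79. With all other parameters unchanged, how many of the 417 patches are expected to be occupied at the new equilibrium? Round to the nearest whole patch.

184

Balance c(1−p*) = e gives e = 0.678×(1 − 0.67400) = 0.22103.
New p* = 0.698 − e/c = 0.698 − 0.17461/0.67800 = 0.44046.
Expected occupied = 417 × 0.44046 = 183.67 ≈ 184.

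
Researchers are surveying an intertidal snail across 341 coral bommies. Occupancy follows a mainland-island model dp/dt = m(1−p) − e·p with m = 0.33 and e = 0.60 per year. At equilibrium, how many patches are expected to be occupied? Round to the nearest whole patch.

121

p* = m/(m+e) = 0.33/0.9300 = 0.3548.
Expected occupied patches = N × p* = 341 × 0.3548 = 121.00 ≈ 121.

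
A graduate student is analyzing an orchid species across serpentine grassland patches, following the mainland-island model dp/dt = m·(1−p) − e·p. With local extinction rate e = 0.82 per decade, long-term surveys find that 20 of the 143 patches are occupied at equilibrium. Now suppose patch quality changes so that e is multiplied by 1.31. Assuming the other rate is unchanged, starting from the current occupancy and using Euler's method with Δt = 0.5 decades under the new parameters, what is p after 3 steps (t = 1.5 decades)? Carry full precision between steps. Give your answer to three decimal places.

Observed p* = 20/143 = 0.13986.
Balance m(1−p*) = e·p* gives m = e·p*/(1−p*) = 0.82×0.13986/0.86014 = 0.13333.
Starting from p₀ = 0.13986; update p ← p + (dp/dt)·Δt with the new parameters.
step 1: Δp = -0.01778, p = 0.12208
step 2: Δp = -0.00704, p = 0.11504
step 3: Δp = -0.00279, p = 0.11225

0.112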